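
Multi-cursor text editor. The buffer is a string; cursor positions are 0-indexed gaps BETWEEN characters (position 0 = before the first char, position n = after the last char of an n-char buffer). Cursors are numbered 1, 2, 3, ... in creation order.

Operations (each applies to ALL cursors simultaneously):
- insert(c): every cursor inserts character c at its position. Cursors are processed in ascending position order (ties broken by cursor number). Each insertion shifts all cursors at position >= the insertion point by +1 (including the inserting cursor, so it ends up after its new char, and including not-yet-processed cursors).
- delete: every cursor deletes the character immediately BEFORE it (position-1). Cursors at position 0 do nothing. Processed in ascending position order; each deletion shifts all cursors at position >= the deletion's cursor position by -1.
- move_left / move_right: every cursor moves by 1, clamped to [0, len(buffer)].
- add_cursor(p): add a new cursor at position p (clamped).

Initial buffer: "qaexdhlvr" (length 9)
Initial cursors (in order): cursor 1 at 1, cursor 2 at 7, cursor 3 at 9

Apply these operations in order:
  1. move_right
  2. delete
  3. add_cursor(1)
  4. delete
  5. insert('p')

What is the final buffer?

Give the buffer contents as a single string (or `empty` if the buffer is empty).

Answer: ppexdpp

Derivation:
After op 1 (move_right): buffer="qaexdhlvr" (len 9), cursors c1@2 c2@8 c3@9, authorship .........
After op 2 (delete): buffer="qexdhl" (len 6), cursors c1@1 c2@6 c3@6, authorship ......
After op 3 (add_cursor(1)): buffer="qexdhl" (len 6), cursors c1@1 c4@1 c2@6 c3@6, authorship ......
After op 4 (delete): buffer="exd" (len 3), cursors c1@0 c4@0 c2@3 c3@3, authorship ...
After op 5 (insert('p')): buffer="ppexdpp" (len 7), cursors c1@2 c4@2 c2@7 c3@7, authorship 14...23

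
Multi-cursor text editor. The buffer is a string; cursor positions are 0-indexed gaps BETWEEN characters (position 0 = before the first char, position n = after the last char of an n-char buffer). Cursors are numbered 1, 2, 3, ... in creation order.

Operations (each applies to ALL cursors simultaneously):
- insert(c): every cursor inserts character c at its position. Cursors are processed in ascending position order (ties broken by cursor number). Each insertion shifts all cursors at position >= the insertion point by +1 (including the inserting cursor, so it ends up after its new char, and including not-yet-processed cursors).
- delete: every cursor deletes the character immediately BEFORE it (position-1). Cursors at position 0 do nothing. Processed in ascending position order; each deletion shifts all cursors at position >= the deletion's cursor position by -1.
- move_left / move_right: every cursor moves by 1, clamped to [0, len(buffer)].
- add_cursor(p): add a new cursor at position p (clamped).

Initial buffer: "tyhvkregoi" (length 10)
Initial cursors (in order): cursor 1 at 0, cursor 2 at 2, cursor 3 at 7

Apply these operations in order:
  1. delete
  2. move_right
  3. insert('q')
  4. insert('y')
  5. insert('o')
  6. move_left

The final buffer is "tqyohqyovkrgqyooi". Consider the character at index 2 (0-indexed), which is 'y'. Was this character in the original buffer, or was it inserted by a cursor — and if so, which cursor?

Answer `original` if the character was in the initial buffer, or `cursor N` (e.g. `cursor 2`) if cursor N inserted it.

Answer: cursor 1

Derivation:
After op 1 (delete): buffer="thvkrgoi" (len 8), cursors c1@0 c2@1 c3@5, authorship ........
After op 2 (move_right): buffer="thvkrgoi" (len 8), cursors c1@1 c2@2 c3@6, authorship ........
After op 3 (insert('q')): buffer="tqhqvkrgqoi" (len 11), cursors c1@2 c2@4 c3@9, authorship .1.2....3..
After op 4 (insert('y')): buffer="tqyhqyvkrgqyoi" (len 14), cursors c1@3 c2@6 c3@12, authorship .11.22....33..
After op 5 (insert('o')): buffer="tqyohqyovkrgqyooi" (len 17), cursors c1@4 c2@8 c3@15, authorship .111.222....333..
After op 6 (move_left): buffer="tqyohqyovkrgqyooi" (len 17), cursors c1@3 c2@7 c3@14, authorship .111.222....333..
Authorship (.=original, N=cursor N): . 1 1 1 . 2 2 2 . . . . 3 3 3 . .
Index 2: author = 1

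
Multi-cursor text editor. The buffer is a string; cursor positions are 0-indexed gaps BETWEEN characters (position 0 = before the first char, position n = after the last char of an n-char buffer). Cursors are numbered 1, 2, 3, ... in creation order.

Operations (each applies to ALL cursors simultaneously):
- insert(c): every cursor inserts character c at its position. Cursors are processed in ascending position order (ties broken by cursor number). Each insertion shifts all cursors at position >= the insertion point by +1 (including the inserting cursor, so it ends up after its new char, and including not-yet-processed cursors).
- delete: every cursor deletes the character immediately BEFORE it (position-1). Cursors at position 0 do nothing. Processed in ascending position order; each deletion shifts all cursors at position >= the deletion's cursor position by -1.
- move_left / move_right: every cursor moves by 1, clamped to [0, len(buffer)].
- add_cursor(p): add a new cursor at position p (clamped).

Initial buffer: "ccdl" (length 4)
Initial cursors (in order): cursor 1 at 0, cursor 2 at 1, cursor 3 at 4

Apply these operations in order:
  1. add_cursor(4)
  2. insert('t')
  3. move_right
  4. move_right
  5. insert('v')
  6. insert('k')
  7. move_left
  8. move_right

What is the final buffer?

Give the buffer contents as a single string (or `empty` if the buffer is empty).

Answer: tctvkcdvklttvvkk

Derivation:
After op 1 (add_cursor(4)): buffer="ccdl" (len 4), cursors c1@0 c2@1 c3@4 c4@4, authorship ....
After op 2 (insert('t')): buffer="tctcdltt" (len 8), cursors c1@1 c2@3 c3@8 c4@8, authorship 1.2...34
After op 3 (move_right): buffer="tctcdltt" (len 8), cursors c1@2 c2@4 c3@8 c4@8, authorship 1.2...34
After op 4 (move_right): buffer="tctcdltt" (len 8), cursors c1@3 c2@5 c3@8 c4@8, authorship 1.2...34
After op 5 (insert('v')): buffer="tctvcdvlttvv" (len 12), cursors c1@4 c2@7 c3@12 c4@12, authorship 1.21..2.3434
After op 6 (insert('k')): buffer="tctvkcdvklttvvkk" (len 16), cursors c1@5 c2@9 c3@16 c4@16, authorship 1.211..22.343434
After op 7 (move_left): buffer="tctvkcdvklttvvkk" (len 16), cursors c1@4 c2@8 c3@15 c4@15, authorship 1.211..22.343434
After op 8 (move_right): buffer="tctvkcdvklttvvkk" (len 16), cursors c1@5 c2@9 c3@16 c4@16, authorship 1.211..22.343434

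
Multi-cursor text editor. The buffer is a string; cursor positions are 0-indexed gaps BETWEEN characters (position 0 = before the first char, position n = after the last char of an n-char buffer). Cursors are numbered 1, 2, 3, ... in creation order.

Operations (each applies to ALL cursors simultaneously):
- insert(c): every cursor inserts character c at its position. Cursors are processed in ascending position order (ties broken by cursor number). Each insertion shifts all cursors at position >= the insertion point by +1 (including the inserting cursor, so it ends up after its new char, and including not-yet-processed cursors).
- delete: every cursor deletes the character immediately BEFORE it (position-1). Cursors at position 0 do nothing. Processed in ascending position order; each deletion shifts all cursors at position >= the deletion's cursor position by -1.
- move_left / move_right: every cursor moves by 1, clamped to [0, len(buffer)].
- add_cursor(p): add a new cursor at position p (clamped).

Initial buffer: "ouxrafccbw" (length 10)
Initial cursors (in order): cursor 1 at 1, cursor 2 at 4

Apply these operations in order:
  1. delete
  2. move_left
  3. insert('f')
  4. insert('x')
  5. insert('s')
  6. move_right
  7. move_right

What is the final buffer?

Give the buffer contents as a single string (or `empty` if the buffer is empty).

Answer: fxsufxsxafccbw

Derivation:
After op 1 (delete): buffer="uxafccbw" (len 8), cursors c1@0 c2@2, authorship ........
After op 2 (move_left): buffer="uxafccbw" (len 8), cursors c1@0 c2@1, authorship ........
After op 3 (insert('f')): buffer="fufxafccbw" (len 10), cursors c1@1 c2@3, authorship 1.2.......
After op 4 (insert('x')): buffer="fxufxxafccbw" (len 12), cursors c1@2 c2@5, authorship 11.22.......
After op 5 (insert('s')): buffer="fxsufxsxafccbw" (len 14), cursors c1@3 c2@7, authorship 111.222.......
After op 6 (move_right): buffer="fxsufxsxafccbw" (len 14), cursors c1@4 c2@8, authorship 111.222.......
After op 7 (move_right): buffer="fxsufxsxafccbw" (len 14), cursors c1@5 c2@9, authorship 111.222.......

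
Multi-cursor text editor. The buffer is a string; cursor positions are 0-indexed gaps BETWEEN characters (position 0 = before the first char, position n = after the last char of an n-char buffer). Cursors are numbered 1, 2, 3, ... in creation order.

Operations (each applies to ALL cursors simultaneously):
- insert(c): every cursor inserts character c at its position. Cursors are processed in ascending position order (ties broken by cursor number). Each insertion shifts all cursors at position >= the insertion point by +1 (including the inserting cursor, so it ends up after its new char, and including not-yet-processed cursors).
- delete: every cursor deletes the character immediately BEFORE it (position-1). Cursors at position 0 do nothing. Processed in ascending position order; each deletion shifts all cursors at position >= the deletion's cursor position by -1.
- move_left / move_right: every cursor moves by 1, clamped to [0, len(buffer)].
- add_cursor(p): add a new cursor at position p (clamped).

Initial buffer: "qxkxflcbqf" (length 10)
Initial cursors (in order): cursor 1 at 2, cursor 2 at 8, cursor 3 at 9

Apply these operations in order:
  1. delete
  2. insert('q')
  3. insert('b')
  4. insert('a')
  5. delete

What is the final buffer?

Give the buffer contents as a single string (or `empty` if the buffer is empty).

After op 1 (delete): buffer="qkxflcf" (len 7), cursors c1@1 c2@6 c3@6, authorship .......
After op 2 (insert('q')): buffer="qqkxflcqqf" (len 10), cursors c1@2 c2@9 c3@9, authorship .1.....23.
After op 3 (insert('b')): buffer="qqbkxflcqqbbf" (len 13), cursors c1@3 c2@12 c3@12, authorship .11.....2323.
After op 4 (insert('a')): buffer="qqbakxflcqqbbaaf" (len 16), cursors c1@4 c2@15 c3@15, authorship .111.....232323.
After op 5 (delete): buffer="qqbkxflcqqbbf" (len 13), cursors c1@3 c2@12 c3@12, authorship .11.....2323.

Answer: qqbkxflcqqbbf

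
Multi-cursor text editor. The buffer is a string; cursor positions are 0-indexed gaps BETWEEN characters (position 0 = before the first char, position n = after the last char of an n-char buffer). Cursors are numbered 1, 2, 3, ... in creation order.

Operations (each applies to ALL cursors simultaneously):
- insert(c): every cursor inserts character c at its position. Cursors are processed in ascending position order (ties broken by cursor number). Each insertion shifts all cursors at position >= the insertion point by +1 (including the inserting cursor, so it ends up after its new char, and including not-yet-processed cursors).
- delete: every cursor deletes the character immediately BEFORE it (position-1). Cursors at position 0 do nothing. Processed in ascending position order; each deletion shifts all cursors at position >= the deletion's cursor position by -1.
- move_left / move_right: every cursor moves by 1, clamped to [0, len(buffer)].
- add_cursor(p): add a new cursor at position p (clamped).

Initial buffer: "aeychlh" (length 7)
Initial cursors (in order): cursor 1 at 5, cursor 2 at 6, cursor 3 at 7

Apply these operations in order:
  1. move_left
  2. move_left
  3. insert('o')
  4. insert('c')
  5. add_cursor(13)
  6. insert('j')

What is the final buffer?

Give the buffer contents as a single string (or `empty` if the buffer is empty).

Answer: aeyocjcocjhocjlhj

Derivation:
After op 1 (move_left): buffer="aeychlh" (len 7), cursors c1@4 c2@5 c3@6, authorship .......
After op 2 (move_left): buffer="aeychlh" (len 7), cursors c1@3 c2@4 c3@5, authorship .......
After op 3 (insert('o')): buffer="aeyocoholh" (len 10), cursors c1@4 c2@6 c3@8, authorship ...1.2.3..
After op 4 (insert('c')): buffer="aeyoccochoclh" (len 13), cursors c1@5 c2@8 c3@11, authorship ...11.22.33..
After op 5 (add_cursor(13)): buffer="aeyoccochoclh" (len 13), cursors c1@5 c2@8 c3@11 c4@13, authorship ...11.22.33..
After op 6 (insert('j')): buffer="aeyocjcocjhocjlhj" (len 17), cursors c1@6 c2@10 c3@14 c4@17, authorship ...111.222.333..4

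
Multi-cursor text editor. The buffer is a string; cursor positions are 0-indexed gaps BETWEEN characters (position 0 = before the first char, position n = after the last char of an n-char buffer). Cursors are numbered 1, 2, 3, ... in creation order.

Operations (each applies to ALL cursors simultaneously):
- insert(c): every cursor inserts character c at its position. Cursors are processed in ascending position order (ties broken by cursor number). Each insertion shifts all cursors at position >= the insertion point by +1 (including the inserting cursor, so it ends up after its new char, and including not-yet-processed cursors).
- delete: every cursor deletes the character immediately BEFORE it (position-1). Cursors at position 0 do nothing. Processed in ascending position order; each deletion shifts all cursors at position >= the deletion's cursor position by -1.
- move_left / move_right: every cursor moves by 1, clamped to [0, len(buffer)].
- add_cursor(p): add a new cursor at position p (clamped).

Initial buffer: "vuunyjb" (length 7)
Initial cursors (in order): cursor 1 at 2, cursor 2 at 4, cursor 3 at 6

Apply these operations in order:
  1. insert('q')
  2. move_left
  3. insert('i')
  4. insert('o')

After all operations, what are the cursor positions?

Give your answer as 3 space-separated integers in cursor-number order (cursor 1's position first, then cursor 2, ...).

Answer: 4 9 14

Derivation:
After op 1 (insert('q')): buffer="vuqunqyjqb" (len 10), cursors c1@3 c2@6 c3@9, authorship ..1..2..3.
After op 2 (move_left): buffer="vuqunqyjqb" (len 10), cursors c1@2 c2@5 c3@8, authorship ..1..2..3.
After op 3 (insert('i')): buffer="vuiquniqyjiqb" (len 13), cursors c1@3 c2@7 c3@11, authorship ..11..22..33.
After op 4 (insert('o')): buffer="vuioqunioqyjioqb" (len 16), cursors c1@4 c2@9 c3@14, authorship ..111..222..333.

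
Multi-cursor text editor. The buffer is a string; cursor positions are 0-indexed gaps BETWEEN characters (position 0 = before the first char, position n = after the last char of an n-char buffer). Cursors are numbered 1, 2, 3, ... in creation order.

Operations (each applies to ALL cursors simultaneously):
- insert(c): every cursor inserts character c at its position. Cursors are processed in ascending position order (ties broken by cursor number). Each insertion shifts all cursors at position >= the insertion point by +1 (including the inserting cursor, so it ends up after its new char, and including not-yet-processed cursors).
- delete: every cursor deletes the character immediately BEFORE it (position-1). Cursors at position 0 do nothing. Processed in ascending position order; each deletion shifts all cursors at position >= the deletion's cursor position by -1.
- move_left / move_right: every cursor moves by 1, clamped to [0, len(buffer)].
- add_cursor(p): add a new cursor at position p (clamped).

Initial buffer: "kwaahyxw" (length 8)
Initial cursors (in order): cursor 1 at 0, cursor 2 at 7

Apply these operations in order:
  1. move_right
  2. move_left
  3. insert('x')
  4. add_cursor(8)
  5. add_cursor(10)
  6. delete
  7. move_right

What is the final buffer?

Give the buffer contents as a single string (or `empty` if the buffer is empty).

After op 1 (move_right): buffer="kwaahyxw" (len 8), cursors c1@1 c2@8, authorship ........
After op 2 (move_left): buffer="kwaahyxw" (len 8), cursors c1@0 c2@7, authorship ........
After op 3 (insert('x')): buffer="xkwaahyxxw" (len 10), cursors c1@1 c2@9, authorship 1.......2.
After op 4 (add_cursor(8)): buffer="xkwaahyxxw" (len 10), cursors c1@1 c3@8 c2@9, authorship 1.......2.
After op 5 (add_cursor(10)): buffer="xkwaahyxxw" (len 10), cursors c1@1 c3@8 c2@9 c4@10, authorship 1.......2.
After op 6 (delete): buffer="kwaahy" (len 6), cursors c1@0 c2@6 c3@6 c4@6, authorship ......
After op 7 (move_right): buffer="kwaahy" (len 6), cursors c1@1 c2@6 c3@6 c4@6, authorship ......

Answer: kwaahy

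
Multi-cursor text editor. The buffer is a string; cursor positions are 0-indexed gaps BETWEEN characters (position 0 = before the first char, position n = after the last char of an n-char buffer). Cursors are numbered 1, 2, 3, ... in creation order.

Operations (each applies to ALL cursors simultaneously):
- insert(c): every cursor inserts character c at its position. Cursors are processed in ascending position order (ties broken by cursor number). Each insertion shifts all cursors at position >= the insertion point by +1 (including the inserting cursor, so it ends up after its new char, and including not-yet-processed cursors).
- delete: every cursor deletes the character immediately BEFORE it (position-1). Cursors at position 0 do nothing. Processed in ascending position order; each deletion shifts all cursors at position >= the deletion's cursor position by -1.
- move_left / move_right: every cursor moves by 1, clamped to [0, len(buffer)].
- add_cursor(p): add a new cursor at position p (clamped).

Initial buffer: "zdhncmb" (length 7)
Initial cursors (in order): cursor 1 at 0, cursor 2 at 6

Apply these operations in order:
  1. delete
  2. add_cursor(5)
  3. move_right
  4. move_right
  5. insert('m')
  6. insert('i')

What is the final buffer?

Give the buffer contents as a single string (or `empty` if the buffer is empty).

Answer: zdmihncbmmii

Derivation:
After op 1 (delete): buffer="zdhncb" (len 6), cursors c1@0 c2@5, authorship ......
After op 2 (add_cursor(5)): buffer="zdhncb" (len 6), cursors c1@0 c2@5 c3@5, authorship ......
After op 3 (move_right): buffer="zdhncb" (len 6), cursors c1@1 c2@6 c3@6, authorship ......
After op 4 (move_right): buffer="zdhncb" (len 6), cursors c1@2 c2@6 c3@6, authorship ......
After op 5 (insert('m')): buffer="zdmhncbmm" (len 9), cursors c1@3 c2@9 c3@9, authorship ..1....23
After op 6 (insert('i')): buffer="zdmihncbmmii" (len 12), cursors c1@4 c2@12 c3@12, authorship ..11....2323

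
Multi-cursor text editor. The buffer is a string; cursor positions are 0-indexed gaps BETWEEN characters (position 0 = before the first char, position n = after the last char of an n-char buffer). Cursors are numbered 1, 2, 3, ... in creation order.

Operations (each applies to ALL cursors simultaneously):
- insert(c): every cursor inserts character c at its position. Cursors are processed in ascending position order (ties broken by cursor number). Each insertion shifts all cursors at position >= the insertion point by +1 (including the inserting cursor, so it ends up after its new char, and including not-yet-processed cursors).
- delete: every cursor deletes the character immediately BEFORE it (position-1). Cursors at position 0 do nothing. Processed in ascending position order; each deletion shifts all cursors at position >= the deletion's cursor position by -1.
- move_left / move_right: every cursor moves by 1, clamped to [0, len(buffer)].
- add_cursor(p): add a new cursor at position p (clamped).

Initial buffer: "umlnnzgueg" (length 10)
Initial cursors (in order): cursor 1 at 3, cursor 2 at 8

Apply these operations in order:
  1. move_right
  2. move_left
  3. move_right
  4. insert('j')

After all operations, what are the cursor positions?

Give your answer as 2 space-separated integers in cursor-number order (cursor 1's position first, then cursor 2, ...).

After op 1 (move_right): buffer="umlnnzgueg" (len 10), cursors c1@4 c2@9, authorship ..........
After op 2 (move_left): buffer="umlnnzgueg" (len 10), cursors c1@3 c2@8, authorship ..........
After op 3 (move_right): buffer="umlnnzgueg" (len 10), cursors c1@4 c2@9, authorship ..........
After op 4 (insert('j')): buffer="umlnjnzguejg" (len 12), cursors c1@5 c2@11, authorship ....1.....2.

Answer: 5 11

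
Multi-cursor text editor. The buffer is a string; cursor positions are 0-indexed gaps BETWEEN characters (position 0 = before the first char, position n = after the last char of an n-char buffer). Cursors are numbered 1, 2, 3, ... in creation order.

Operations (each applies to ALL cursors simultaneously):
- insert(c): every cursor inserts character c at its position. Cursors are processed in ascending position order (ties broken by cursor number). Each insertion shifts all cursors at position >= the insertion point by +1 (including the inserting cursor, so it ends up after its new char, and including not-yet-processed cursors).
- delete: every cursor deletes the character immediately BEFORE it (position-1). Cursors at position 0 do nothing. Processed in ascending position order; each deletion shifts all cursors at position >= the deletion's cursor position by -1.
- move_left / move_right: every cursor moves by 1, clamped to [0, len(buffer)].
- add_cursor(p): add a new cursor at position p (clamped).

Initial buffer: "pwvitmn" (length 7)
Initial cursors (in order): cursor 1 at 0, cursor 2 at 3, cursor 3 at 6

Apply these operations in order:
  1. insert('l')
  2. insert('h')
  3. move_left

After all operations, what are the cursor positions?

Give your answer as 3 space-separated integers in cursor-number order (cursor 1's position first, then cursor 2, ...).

After op 1 (insert('l')): buffer="lpwvlitmln" (len 10), cursors c1@1 c2@5 c3@9, authorship 1...2...3.
After op 2 (insert('h')): buffer="lhpwvlhitmlhn" (len 13), cursors c1@2 c2@7 c3@12, authorship 11...22...33.
After op 3 (move_left): buffer="lhpwvlhitmlhn" (len 13), cursors c1@1 c2@6 c3@11, authorship 11...22...33.

Answer: 1 6 11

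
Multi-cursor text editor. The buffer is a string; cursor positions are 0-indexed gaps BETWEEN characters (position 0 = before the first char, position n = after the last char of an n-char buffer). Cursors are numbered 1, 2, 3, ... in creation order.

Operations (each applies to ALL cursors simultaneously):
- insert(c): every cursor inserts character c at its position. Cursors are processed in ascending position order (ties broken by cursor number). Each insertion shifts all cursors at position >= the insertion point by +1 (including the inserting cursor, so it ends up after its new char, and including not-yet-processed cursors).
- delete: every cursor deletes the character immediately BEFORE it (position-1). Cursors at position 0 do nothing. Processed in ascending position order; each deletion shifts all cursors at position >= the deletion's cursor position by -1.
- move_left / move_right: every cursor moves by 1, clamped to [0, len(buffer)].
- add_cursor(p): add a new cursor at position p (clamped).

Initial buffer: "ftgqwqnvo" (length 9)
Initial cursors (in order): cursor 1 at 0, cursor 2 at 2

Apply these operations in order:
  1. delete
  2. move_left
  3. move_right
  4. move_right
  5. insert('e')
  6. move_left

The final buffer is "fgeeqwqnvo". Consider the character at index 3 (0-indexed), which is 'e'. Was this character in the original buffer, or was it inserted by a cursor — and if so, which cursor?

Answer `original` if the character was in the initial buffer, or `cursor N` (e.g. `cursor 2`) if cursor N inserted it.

After op 1 (delete): buffer="fgqwqnvo" (len 8), cursors c1@0 c2@1, authorship ........
After op 2 (move_left): buffer="fgqwqnvo" (len 8), cursors c1@0 c2@0, authorship ........
After op 3 (move_right): buffer="fgqwqnvo" (len 8), cursors c1@1 c2@1, authorship ........
After op 4 (move_right): buffer="fgqwqnvo" (len 8), cursors c1@2 c2@2, authorship ........
After op 5 (insert('e')): buffer="fgeeqwqnvo" (len 10), cursors c1@4 c2@4, authorship ..12......
After op 6 (move_left): buffer="fgeeqwqnvo" (len 10), cursors c1@3 c2@3, authorship ..12......
Authorship (.=original, N=cursor N): . . 1 2 . . . . . .
Index 3: author = 2

Answer: cursor 2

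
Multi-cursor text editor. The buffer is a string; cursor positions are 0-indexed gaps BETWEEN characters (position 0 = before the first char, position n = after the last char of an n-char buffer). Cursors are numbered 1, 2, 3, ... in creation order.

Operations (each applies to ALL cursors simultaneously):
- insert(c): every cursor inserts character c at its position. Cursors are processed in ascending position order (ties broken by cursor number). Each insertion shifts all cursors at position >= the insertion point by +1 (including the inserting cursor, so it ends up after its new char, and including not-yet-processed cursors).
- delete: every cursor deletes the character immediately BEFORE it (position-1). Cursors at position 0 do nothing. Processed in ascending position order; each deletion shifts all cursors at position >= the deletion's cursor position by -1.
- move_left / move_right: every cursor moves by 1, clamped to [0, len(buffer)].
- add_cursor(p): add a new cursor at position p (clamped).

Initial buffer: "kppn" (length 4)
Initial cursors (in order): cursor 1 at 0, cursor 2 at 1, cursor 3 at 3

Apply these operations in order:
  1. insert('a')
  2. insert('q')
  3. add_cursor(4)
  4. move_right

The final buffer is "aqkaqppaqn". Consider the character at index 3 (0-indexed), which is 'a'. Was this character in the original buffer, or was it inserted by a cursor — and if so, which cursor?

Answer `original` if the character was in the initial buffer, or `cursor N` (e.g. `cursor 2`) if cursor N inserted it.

Answer: cursor 2

Derivation:
After op 1 (insert('a')): buffer="akappan" (len 7), cursors c1@1 c2@3 c3@6, authorship 1.2..3.
After op 2 (insert('q')): buffer="aqkaqppaqn" (len 10), cursors c1@2 c2@5 c3@9, authorship 11.22..33.
After op 3 (add_cursor(4)): buffer="aqkaqppaqn" (len 10), cursors c1@2 c4@4 c2@5 c3@9, authorship 11.22..33.
After op 4 (move_right): buffer="aqkaqppaqn" (len 10), cursors c1@3 c4@5 c2@6 c3@10, authorship 11.22..33.
Authorship (.=original, N=cursor N): 1 1 . 2 2 . . 3 3 .
Index 3: author = 2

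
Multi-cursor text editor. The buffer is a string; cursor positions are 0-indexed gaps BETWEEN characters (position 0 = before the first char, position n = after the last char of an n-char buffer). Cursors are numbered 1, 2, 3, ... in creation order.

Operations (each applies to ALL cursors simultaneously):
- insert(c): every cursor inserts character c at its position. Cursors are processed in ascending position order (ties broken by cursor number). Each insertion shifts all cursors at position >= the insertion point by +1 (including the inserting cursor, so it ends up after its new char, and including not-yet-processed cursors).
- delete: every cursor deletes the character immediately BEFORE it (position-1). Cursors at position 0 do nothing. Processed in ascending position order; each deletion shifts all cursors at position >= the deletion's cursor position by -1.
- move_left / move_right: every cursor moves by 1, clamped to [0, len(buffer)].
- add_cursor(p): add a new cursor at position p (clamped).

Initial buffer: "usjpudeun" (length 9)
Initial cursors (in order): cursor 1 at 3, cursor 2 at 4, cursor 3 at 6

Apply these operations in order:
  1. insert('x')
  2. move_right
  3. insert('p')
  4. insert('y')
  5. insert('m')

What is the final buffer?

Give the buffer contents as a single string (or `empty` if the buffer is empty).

After op 1 (insert('x')): buffer="usjxpxudxeun" (len 12), cursors c1@4 c2@6 c3@9, authorship ...1.2..3...
After op 2 (move_right): buffer="usjxpxudxeun" (len 12), cursors c1@5 c2@7 c3@10, authorship ...1.2..3...
After op 3 (insert('p')): buffer="usjxppxupdxepun" (len 15), cursors c1@6 c2@9 c3@13, authorship ...1.12.2.3.3..
After op 4 (insert('y')): buffer="usjxppyxupydxepyun" (len 18), cursors c1@7 c2@11 c3@16, authorship ...1.112.22.3.33..
After op 5 (insert('m')): buffer="usjxppymxupymdxepymun" (len 21), cursors c1@8 c2@13 c3@19, authorship ...1.1112.222.3.333..

Answer: usjxppymxupymdxepymun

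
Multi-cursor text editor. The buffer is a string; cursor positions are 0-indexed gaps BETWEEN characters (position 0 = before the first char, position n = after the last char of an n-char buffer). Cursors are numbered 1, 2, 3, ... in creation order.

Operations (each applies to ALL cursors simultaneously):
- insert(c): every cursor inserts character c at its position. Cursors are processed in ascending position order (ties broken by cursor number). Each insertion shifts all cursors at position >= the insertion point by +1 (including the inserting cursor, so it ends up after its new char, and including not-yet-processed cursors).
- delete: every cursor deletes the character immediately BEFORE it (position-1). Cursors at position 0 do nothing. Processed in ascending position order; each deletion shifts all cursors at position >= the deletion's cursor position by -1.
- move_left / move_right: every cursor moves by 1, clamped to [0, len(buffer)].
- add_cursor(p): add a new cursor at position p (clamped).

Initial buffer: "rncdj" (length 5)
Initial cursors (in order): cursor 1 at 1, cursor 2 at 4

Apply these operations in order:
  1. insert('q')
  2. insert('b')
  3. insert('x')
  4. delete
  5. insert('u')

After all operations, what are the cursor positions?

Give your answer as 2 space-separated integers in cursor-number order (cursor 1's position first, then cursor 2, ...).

Answer: 4 10

Derivation:
After op 1 (insert('q')): buffer="rqncdqj" (len 7), cursors c1@2 c2@6, authorship .1...2.
After op 2 (insert('b')): buffer="rqbncdqbj" (len 9), cursors c1@3 c2@8, authorship .11...22.
After op 3 (insert('x')): buffer="rqbxncdqbxj" (len 11), cursors c1@4 c2@10, authorship .111...222.
After op 4 (delete): buffer="rqbncdqbj" (len 9), cursors c1@3 c2@8, authorship .11...22.
After op 5 (insert('u')): buffer="rqbuncdqbuj" (len 11), cursors c1@4 c2@10, authorship .111...222.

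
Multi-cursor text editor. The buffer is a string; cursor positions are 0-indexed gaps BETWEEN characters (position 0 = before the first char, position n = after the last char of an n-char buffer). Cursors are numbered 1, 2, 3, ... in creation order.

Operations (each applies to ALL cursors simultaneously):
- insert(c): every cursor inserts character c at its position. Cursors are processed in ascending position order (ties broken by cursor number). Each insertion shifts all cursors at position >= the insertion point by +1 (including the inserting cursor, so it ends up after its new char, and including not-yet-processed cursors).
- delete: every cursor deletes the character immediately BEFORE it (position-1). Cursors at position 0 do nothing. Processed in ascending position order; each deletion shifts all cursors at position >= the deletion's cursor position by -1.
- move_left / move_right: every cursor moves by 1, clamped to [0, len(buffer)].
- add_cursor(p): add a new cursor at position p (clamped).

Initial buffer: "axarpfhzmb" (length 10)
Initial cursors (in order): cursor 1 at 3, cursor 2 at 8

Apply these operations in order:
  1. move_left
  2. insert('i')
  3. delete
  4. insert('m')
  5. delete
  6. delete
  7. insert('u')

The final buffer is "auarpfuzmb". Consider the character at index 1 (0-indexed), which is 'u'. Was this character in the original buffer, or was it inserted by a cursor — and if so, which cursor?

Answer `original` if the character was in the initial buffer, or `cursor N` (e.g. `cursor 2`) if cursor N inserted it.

Answer: cursor 1

Derivation:
After op 1 (move_left): buffer="axarpfhzmb" (len 10), cursors c1@2 c2@7, authorship ..........
After op 2 (insert('i')): buffer="axiarpfhizmb" (len 12), cursors c1@3 c2@9, authorship ..1.....2...
After op 3 (delete): buffer="axarpfhzmb" (len 10), cursors c1@2 c2@7, authorship ..........
After op 4 (insert('m')): buffer="axmarpfhmzmb" (len 12), cursors c1@3 c2@9, authorship ..1.....2...
After op 5 (delete): buffer="axarpfhzmb" (len 10), cursors c1@2 c2@7, authorship ..........
After op 6 (delete): buffer="aarpfzmb" (len 8), cursors c1@1 c2@5, authorship ........
After op 7 (insert('u')): buffer="auarpfuzmb" (len 10), cursors c1@2 c2@7, authorship .1....2...
Authorship (.=original, N=cursor N): . 1 . . . . 2 . . .
Index 1: author = 1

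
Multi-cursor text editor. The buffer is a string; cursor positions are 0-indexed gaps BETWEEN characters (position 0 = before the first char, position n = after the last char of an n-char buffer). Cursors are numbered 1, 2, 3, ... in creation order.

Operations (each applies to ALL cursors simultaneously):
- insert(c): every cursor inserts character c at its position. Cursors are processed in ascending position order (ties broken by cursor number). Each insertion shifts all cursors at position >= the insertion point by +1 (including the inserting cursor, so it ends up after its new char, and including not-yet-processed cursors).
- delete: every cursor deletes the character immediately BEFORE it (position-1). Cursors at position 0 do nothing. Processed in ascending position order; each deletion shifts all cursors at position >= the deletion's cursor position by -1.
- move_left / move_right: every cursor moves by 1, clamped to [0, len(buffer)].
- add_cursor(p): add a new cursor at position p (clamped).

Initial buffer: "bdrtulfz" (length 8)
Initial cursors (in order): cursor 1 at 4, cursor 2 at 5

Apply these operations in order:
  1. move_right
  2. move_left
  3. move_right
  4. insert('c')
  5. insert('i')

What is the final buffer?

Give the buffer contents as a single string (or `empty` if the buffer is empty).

Answer: bdrtucilcifz

Derivation:
After op 1 (move_right): buffer="bdrtulfz" (len 8), cursors c1@5 c2@6, authorship ........
After op 2 (move_left): buffer="bdrtulfz" (len 8), cursors c1@4 c2@5, authorship ........
After op 3 (move_right): buffer="bdrtulfz" (len 8), cursors c1@5 c2@6, authorship ........
After op 4 (insert('c')): buffer="bdrtuclcfz" (len 10), cursors c1@6 c2@8, authorship .....1.2..
After op 5 (insert('i')): buffer="bdrtucilcifz" (len 12), cursors c1@7 c2@10, authorship .....11.22..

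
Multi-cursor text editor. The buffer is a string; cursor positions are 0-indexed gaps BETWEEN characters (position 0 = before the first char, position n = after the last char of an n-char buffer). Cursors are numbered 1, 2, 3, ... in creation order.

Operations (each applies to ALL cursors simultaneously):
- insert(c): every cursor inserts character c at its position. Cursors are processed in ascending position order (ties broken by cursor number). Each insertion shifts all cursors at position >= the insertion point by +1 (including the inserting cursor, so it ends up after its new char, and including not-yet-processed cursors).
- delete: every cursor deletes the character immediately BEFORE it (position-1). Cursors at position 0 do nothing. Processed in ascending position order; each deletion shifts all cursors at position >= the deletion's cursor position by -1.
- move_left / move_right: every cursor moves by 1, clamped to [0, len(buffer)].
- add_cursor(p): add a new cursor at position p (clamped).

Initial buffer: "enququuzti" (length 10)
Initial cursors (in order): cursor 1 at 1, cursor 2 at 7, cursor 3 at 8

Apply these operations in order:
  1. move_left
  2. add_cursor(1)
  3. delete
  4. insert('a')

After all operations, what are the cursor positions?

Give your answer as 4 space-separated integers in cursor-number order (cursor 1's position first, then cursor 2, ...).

Answer: 2 8 8 2

Derivation:
After op 1 (move_left): buffer="enququuzti" (len 10), cursors c1@0 c2@6 c3@7, authorship ..........
After op 2 (add_cursor(1)): buffer="enququuzti" (len 10), cursors c1@0 c4@1 c2@6 c3@7, authorship ..........
After op 3 (delete): buffer="nquqzti" (len 7), cursors c1@0 c4@0 c2@4 c3@4, authorship .......
After op 4 (insert('a')): buffer="aanquqaazti" (len 11), cursors c1@2 c4@2 c2@8 c3@8, authorship 14....23...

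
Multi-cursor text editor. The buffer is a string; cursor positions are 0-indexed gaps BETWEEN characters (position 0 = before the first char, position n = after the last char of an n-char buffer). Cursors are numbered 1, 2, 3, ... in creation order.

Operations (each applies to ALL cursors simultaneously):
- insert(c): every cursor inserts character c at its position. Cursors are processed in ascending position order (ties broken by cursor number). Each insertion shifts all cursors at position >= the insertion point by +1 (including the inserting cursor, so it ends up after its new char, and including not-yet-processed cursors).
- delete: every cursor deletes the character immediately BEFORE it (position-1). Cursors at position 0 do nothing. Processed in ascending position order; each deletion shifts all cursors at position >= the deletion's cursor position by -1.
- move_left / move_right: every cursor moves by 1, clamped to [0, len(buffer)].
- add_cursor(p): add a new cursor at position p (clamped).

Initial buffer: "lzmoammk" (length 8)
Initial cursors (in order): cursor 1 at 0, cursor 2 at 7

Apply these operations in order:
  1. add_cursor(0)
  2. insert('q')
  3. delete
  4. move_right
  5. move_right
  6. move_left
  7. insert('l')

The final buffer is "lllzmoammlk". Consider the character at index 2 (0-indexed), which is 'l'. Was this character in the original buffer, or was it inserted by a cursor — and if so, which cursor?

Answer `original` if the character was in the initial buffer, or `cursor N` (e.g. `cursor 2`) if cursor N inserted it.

Answer: cursor 3

Derivation:
After op 1 (add_cursor(0)): buffer="lzmoammk" (len 8), cursors c1@0 c3@0 c2@7, authorship ........
After op 2 (insert('q')): buffer="qqlzmoammqk" (len 11), cursors c1@2 c3@2 c2@10, authorship 13.......2.
After op 3 (delete): buffer="lzmoammk" (len 8), cursors c1@0 c3@0 c2@7, authorship ........
After op 4 (move_right): buffer="lzmoammk" (len 8), cursors c1@1 c3@1 c2@8, authorship ........
After op 5 (move_right): buffer="lzmoammk" (len 8), cursors c1@2 c3@2 c2@8, authorship ........
After op 6 (move_left): buffer="lzmoammk" (len 8), cursors c1@1 c3@1 c2@7, authorship ........
After op 7 (insert('l')): buffer="lllzmoammlk" (len 11), cursors c1@3 c3@3 c2@10, authorship .13......2.
Authorship (.=original, N=cursor N): . 1 3 . . . . . . 2 .
Index 2: author = 3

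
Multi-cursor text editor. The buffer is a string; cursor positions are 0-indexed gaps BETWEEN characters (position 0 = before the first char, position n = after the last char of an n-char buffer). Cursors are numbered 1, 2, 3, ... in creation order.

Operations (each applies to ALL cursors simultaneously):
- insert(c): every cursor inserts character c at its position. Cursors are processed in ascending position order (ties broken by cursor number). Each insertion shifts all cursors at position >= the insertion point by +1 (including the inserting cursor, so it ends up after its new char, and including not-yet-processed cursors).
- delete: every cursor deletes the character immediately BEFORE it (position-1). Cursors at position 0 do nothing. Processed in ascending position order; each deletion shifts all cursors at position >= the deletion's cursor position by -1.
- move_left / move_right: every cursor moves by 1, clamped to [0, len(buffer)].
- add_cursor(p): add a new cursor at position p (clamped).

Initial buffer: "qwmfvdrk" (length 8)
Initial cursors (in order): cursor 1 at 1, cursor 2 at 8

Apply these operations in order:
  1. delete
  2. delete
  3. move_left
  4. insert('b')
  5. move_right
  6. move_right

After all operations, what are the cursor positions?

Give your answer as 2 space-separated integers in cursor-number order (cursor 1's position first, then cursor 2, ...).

Answer: 3 7

Derivation:
After op 1 (delete): buffer="wmfvdr" (len 6), cursors c1@0 c2@6, authorship ......
After op 2 (delete): buffer="wmfvd" (len 5), cursors c1@0 c2@5, authorship .....
After op 3 (move_left): buffer="wmfvd" (len 5), cursors c1@0 c2@4, authorship .....
After op 4 (insert('b')): buffer="bwmfvbd" (len 7), cursors c1@1 c2@6, authorship 1....2.
After op 5 (move_right): buffer="bwmfvbd" (len 7), cursors c1@2 c2@7, authorship 1....2.
After op 6 (move_right): buffer="bwmfvbd" (len 7), cursors c1@3 c2@7, authorship 1....2.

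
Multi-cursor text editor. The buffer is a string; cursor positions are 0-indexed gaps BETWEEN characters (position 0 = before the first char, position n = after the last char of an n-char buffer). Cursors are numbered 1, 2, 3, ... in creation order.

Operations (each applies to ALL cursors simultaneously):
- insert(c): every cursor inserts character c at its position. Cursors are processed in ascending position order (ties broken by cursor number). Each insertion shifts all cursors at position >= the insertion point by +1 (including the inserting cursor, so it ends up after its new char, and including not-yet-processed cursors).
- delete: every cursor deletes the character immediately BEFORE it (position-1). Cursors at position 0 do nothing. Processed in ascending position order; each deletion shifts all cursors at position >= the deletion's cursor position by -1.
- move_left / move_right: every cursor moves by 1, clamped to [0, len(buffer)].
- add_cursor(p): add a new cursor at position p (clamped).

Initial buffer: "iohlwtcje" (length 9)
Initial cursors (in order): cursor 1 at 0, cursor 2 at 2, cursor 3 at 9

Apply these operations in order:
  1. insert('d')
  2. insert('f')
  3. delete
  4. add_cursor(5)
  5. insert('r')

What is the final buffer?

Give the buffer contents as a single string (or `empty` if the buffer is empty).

Answer: driodrhrlwtcjedr

Derivation:
After op 1 (insert('d')): buffer="diodhlwtcjed" (len 12), cursors c1@1 c2@4 c3@12, authorship 1..2.......3
After op 2 (insert('f')): buffer="dfiodfhlwtcjedf" (len 15), cursors c1@2 c2@6 c3@15, authorship 11..22.......33
After op 3 (delete): buffer="diodhlwtcjed" (len 12), cursors c1@1 c2@4 c3@12, authorship 1..2.......3
After op 4 (add_cursor(5)): buffer="diodhlwtcjed" (len 12), cursors c1@1 c2@4 c4@5 c3@12, authorship 1..2.......3
After op 5 (insert('r')): buffer="driodrhrlwtcjedr" (len 16), cursors c1@2 c2@6 c4@8 c3@16, authorship 11..22.4......33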